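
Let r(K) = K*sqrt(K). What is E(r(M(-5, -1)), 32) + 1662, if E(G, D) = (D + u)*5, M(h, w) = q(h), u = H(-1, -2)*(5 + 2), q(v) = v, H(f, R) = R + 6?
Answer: 1962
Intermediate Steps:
H(f, R) = 6 + R
u = 28 (u = (6 - 2)*(5 + 2) = 4*7 = 28)
M(h, w) = h
r(K) = K**(3/2)
E(G, D) = 140 + 5*D (E(G, D) = (D + 28)*5 = (28 + D)*5 = 140 + 5*D)
E(r(M(-5, -1)), 32) + 1662 = (140 + 5*32) + 1662 = (140 + 160) + 1662 = 300 + 1662 = 1962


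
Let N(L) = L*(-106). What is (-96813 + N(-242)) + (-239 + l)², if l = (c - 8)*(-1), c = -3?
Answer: -19177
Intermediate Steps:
N(L) = -106*L
l = 11 (l = (-3 - 8)*(-1) = -11*(-1) = 11)
(-96813 + N(-242)) + (-239 + l)² = (-96813 - 106*(-242)) + (-239 + 11)² = (-96813 + 25652) + (-228)² = -71161 + 51984 = -19177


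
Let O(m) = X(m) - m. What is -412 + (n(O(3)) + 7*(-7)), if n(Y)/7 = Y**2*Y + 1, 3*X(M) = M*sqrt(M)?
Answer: -832 + 210*sqrt(3) ≈ -468.27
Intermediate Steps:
X(M) = M**(3/2)/3 (X(M) = (M*sqrt(M))/3 = M**(3/2)/3)
O(m) = -m + m**(3/2)/3 (O(m) = m**(3/2)/3 - m = -m + m**(3/2)/3)
n(Y) = 7 + 7*Y**3 (n(Y) = 7*(Y**2*Y + 1) = 7*(Y**3 + 1) = 7*(1 + Y**3) = 7 + 7*Y**3)
-412 + (n(O(3)) + 7*(-7)) = -412 + ((7 + 7*(-1*3 + 3**(3/2)/3)**3) + 7*(-7)) = -412 + ((7 + 7*(-3 + (3*sqrt(3))/3)**3) - 49) = -412 + ((7 + 7*(-3 + sqrt(3))**3) - 49) = -412 + (-42 + 7*(-3 + sqrt(3))**3) = -454 + 7*(-3 + sqrt(3))**3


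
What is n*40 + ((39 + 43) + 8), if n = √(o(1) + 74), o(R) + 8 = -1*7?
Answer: 90 + 40*√59 ≈ 397.25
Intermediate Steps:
o(R) = -15 (o(R) = -8 - 1*7 = -8 - 7 = -15)
n = √59 (n = √(-15 + 74) = √59 ≈ 7.6811)
n*40 + ((39 + 43) + 8) = √59*40 + ((39 + 43) + 8) = 40*√59 + (82 + 8) = 40*√59 + 90 = 90 + 40*√59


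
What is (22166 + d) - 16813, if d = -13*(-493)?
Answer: 11762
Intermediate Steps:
d = 6409
(22166 + d) - 16813 = (22166 + 6409) - 16813 = 28575 - 16813 = 11762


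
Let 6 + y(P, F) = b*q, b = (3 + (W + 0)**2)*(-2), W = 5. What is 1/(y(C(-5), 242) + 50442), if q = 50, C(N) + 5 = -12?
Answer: 1/47636 ≈ 2.0993e-5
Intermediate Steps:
C(N) = -17 (C(N) = -5 - 12 = -17)
b = -56 (b = (3 + (5 + 0)**2)*(-2) = (3 + 5**2)*(-2) = (3 + 25)*(-2) = 28*(-2) = -56)
y(P, F) = -2806 (y(P, F) = -6 - 56*50 = -6 - 2800 = -2806)
1/(y(C(-5), 242) + 50442) = 1/(-2806 + 50442) = 1/47636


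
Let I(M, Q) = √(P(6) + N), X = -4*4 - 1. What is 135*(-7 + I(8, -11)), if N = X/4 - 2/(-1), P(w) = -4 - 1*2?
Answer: -945 + 135*I*√33/2 ≈ -945.0 + 387.76*I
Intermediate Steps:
P(w) = -6 (P(w) = -4 - 2 = -6)
X = -17 (X = -16 - 1 = -17)
N = -9/4 (N = -17/4 - 2/(-1) = -17*¼ - 2*(-1) = -17/4 + 2 = -9/4 ≈ -2.2500)
I(M, Q) = I*√33/2 (I(M, Q) = √(-6 - 9/4) = √(-33/4) = I*√33/2)
135*(-7 + I(8, -11)) = 135*(-7 + I*√33/2) = -945 + 135*I*√33/2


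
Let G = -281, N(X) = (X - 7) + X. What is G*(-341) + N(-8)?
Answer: 95798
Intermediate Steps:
N(X) = -7 + 2*X (N(X) = (-7 + X) + X = -7 + 2*X)
G*(-341) + N(-8) = -281*(-341) + (-7 + 2*(-8)) = 95821 + (-7 - 16) = 95821 - 23 = 95798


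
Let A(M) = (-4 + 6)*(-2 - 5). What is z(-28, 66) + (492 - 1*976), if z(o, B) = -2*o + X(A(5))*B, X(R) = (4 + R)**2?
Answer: 6172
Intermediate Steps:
A(M) = -14 (A(M) = 2*(-7) = -14)
z(o, B) = -2*o + 100*B (z(o, B) = -2*o + (4 - 14)**2*B = -2*o + (-10)**2*B = -2*o + 100*B)
z(-28, 66) + (492 - 1*976) = (-2*(-28) + 100*66) + (492 - 1*976) = (56 + 6600) + (492 - 976) = 6656 - 484 = 6172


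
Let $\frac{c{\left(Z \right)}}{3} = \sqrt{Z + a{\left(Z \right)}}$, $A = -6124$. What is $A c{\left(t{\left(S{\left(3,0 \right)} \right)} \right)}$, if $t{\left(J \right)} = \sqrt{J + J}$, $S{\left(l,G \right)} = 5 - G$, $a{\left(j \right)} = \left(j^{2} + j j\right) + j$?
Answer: $- 18372 \cdot 2^{\frac{3}{4}} \sqrt[4]{5} \sqrt{1 + \sqrt{10}} \approx -94262.0$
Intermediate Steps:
$a{\left(j \right)} = j + 2 j^{2}$ ($a{\left(j \right)} = \left(j^{2} + j^{2}\right) + j = 2 j^{2} + j = j + 2 j^{2}$)
$t{\left(J \right)} = \sqrt{2} \sqrt{J}$ ($t{\left(J \right)} = \sqrt{2 J} = \sqrt{2} \sqrt{J}$)
$c{\left(Z \right)} = 3 \sqrt{Z + Z \left(1 + 2 Z\right)}$
$A c{\left(t{\left(S{\left(3,0 \right)} \right)} \right)} = - 6124 \cdot 3 \sqrt{2} \sqrt{\sqrt{2} \sqrt{5 - 0} \left(1 + \sqrt{2} \sqrt{5 - 0}\right)} = - 6124 \cdot 3 \sqrt{2} \sqrt{\sqrt{2} \sqrt{5 + 0} \left(1 + \sqrt{2} \sqrt{5 + 0}\right)} = - 6124 \cdot 3 \sqrt{2} \sqrt{\sqrt{2} \sqrt{5} \left(1 + \sqrt{2} \sqrt{5}\right)} = - 6124 \cdot 3 \sqrt{2} \sqrt{\sqrt{10} \left(1 + \sqrt{10}\right)} = - 6124 \cdot 3 \sqrt{2} \sqrt[4]{10} \sqrt{1 + \sqrt{10}} = - 6124 \cdot 3 \cdot 2^{\frac{3}{4}} \sqrt[4]{5} \sqrt{1 + \sqrt{10}} = - 18372 \cdot 2^{\frac{3}{4}} \sqrt[4]{5} \sqrt{1 + \sqrt{10}}$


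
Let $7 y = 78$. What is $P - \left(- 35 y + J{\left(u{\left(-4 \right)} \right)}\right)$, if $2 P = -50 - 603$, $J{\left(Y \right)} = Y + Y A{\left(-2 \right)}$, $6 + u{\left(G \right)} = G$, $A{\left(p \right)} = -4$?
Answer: $\frac{67}{2} \approx 33.5$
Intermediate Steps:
$y = \frac{78}{7}$ ($y = \frac{1}{7} \cdot 78 = \frac{78}{7} \approx 11.143$)
$u{\left(G \right)} = -6 + G$
$J{\left(Y \right)} = - 3 Y$ ($J{\left(Y \right)} = Y + Y \left(-4\right) = Y - 4 Y = - 3 Y$)
$P = - \frac{653}{2}$ ($P = \frac{-50 - 603}{2} = \frac{1}{2} \left(-653\right) = - \frac{653}{2} \approx -326.5$)
$P - \left(- 35 y + J{\left(u{\left(-4 \right)} \right)}\right) = - \frac{653}{2} - \left(\left(-35\right) \frac{78}{7} - 3 \left(-6 - 4\right)\right) = - \frac{653}{2} - \left(-390 - -30\right) = - \frac{653}{2} - \left(-390 + 30\right) = - \frac{653}{2} - -360 = - \frac{653}{2} + 360 = \frac{67}{2}$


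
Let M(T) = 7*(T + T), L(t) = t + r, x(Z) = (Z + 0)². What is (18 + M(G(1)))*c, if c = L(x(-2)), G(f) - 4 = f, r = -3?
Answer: 88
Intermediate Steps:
G(f) = 4 + f
x(Z) = Z²
L(t) = -3 + t (L(t) = t - 3 = -3 + t)
M(T) = 14*T (M(T) = 7*(2*T) = 14*T)
c = 1 (c = -3 + (-2)² = -3 + 4 = 1)
(18 + M(G(1)))*c = (18 + 14*(4 + 1))*1 = (18 + 14*5)*1 = (18 + 70)*1 = 88*1 = 88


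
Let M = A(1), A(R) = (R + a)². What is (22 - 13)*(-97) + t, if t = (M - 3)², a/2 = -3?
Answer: -389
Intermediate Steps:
a = -6 (a = 2*(-3) = -6)
A(R) = (-6 + R)² (A(R) = (R - 6)² = (-6 + R)²)
M = 25 (M = (-6 + 1)² = (-5)² = 25)
t = 484 (t = (25 - 3)² = 22² = 484)
(22 - 13)*(-97) + t = (22 - 13)*(-97) + 484 = 9*(-97) + 484 = -873 + 484 = -389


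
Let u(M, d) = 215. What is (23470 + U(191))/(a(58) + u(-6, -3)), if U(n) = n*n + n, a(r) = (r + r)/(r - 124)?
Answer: 1984686/7037 ≈ 282.04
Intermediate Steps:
a(r) = 2*r/(-124 + r) (a(r) = (2*r)/(-124 + r) = 2*r/(-124 + r))
U(n) = n + n**2 (U(n) = n**2 + n = n + n**2)
(23470 + U(191))/(a(58) + u(-6, -3)) = (23470 + 191*(1 + 191))/(2*58/(-124 + 58) + 215) = (23470 + 191*192)/(2*58/(-66) + 215) = (23470 + 36672)/(2*58*(-1/66) + 215) = 60142/(-58/33 + 215) = 60142/(7037/33) = 60142*(33/7037) = 1984686/7037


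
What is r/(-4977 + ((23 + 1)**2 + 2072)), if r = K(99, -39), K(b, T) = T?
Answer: 39/2329 ≈ 0.016745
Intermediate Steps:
r = -39
r/(-4977 + ((23 + 1)**2 + 2072)) = -39/(-4977 + ((23 + 1)**2 + 2072)) = -39/(-4977 + (24**2 + 2072)) = -39/(-4977 + (576 + 2072)) = -39/(-4977 + 2648) = -39/(-2329) = -39*(-1/2329) = 39/2329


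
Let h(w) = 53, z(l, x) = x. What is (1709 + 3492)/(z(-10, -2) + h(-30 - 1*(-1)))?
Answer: 5201/51 ≈ 101.98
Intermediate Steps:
(1709 + 3492)/(z(-10, -2) + h(-30 - 1*(-1))) = (1709 + 3492)/(-2 + 53) = 5201/51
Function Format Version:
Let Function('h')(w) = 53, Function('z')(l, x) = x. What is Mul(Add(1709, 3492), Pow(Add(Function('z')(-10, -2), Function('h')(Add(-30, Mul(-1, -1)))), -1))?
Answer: Rational(5201, 51) ≈ 101.98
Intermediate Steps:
Mul(Add(1709, 3492), Pow(Add(Function('z')(-10, -2), Function('h')(Add(-30, Mul(-1, -1)))), -1)) = Mul(Add(1709, 3492), Pow(Add(-2, 53), -1)) = Mul(5201, Pow(51, -1)) = Mul(5201, Rational(1, 51)) = Rational(5201, 51)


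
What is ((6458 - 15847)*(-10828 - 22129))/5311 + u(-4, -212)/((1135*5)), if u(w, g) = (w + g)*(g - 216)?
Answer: 1756524815603/30139925 ≈ 58279.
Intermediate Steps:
u(w, g) = (-216 + g)*(g + w) (u(w, g) = (g + w)*(-216 + g) = (-216 + g)*(g + w))
((6458 - 15847)*(-10828 - 22129))/5311 + u(-4, -212)/((1135*5)) = ((6458 - 15847)*(-10828 - 22129))/5311 + ((-212)**2 - 216*(-212) - 216*(-4) - 212*(-4))/((1135*5)) = -9389*(-32957)*(1/5311) + (44944 + 45792 + 864 + 848)/5675 = 309433273*(1/5311) + 92448*(1/5675) = 309433273/5311 + 92448/5675 = 1756524815603/30139925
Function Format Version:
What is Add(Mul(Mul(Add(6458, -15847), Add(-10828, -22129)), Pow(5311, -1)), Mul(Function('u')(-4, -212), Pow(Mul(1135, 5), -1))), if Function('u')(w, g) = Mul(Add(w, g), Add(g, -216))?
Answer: Rational(1756524815603, 30139925) ≈ 58279.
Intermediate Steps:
Function('u')(w, g) = Mul(Add(-216, g), Add(g, w)) (Function('u')(w, g) = Mul(Add(g, w), Add(-216, g)) = Mul(Add(-216, g), Add(g, w)))
Add(Mul(Mul(Add(6458, -15847), Add(-10828, -22129)), Pow(5311, -1)), Mul(Function('u')(-4, -212), Pow(Mul(1135, 5), -1))) = Add(Mul(Mul(Add(6458, -15847), Add(-10828, -22129)), Pow(5311, -1)), Mul(Add(Pow(-212, 2), Mul(-216, -212), Mul(-216, -4), Mul(-212, -4)), Pow(Mul(1135, 5), -1))) = Add(Mul(Mul(-9389, -32957), Rational(1, 5311)), Mul(Add(44944, 45792, 864, 848), Pow(5675, -1))) = Add(Mul(309433273, Rational(1, 5311)), Mul(92448, Rational(1, 5675))) = Add(Rational(309433273, 5311), Rational(92448, 5675)) = Rational(1756524815603, 30139925)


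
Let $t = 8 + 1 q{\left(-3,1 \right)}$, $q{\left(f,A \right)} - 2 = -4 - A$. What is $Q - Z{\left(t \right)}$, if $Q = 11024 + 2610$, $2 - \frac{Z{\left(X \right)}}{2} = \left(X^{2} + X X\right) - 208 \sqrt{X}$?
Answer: $13730 - 416 \sqrt{5} \approx 12800.0$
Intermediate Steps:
$q{\left(f,A \right)} = -2 - A$ ($q{\left(f,A \right)} = 2 - \left(4 + A\right) = -2 - A$)
$t = 5$ ($t = 8 + 1 \left(-2 - 1\right) = 8 + 1 \left(-3\right) = 8 - 3 = 5$)
$Z{\left(X \right)} = 4 - 4 X^{2} + 416 \sqrt{X}$ ($Z{\left(X \right)} = 4 - 2 \left(\left(X^{2} + X X\right) - 208 \sqrt{X}\right) = 4 - 2 \left(\left(X^{2} + X^{2}\right) - 208 \sqrt{X}\right) = 4 - 2 \left(2 X^{2} - 208 \sqrt{X}\right) = 4 - 2 \left(- 208 \sqrt{X} + 2 X^{2}\right) = 4 + \left(- 4 X^{2} + 416 \sqrt{X}\right) = 4 - 4 X^{2} + 416 \sqrt{X}$)
$Q = 13634$
$Q - Z{\left(t \right)} = 13634 - \left(4 - 4 \cdot 5^{2} + 416 \sqrt{5}\right) = 13634 - \left(4 - 100 + 416 \sqrt{5}\right) = 13634 - \left(-96 + 416 \sqrt{5}\right) = 13634 + \left(96 - 416 \sqrt{5}\right) = 13730 - 416 \sqrt{5}$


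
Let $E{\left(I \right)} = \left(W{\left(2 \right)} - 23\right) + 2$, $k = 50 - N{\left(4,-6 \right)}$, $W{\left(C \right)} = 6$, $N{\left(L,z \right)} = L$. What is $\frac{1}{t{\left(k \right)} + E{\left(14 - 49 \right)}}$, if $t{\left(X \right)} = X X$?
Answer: $\frac{1}{2101} \approx 0.00047596$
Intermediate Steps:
$k = 46$ ($k = 50 - 4 = 46$)
$t{\left(X \right)} = X^{2}$
$E{\left(I \right)} = -15$ ($E{\left(I \right)} = \left(6 - 23\right) + 2 = -17 + 2 = -15$)
$\frac{1}{t{\left(k \right)} + E{\left(14 - 49 \right)}} = \frac{1}{46^{2} - 15} = \frac{1}{2116 - 15} = \frac{1}{2101}$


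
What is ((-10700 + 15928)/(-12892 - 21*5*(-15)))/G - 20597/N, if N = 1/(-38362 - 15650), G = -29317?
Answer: 369100871717170424/331780489 ≈ 1.1125e+9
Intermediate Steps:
N = -1/54012 (N = 1/(-54012) = -1/54012 ≈ -1.8514e-5)
((-10700 + 15928)/(-12892 - 21*5*(-15)))/G - 20597/N = ((-10700 + 15928)/(-12892 - 21*5*(-15)))/(-29317) - 20597/(-1/54012) = (5228/(-12892 - 105*(-15)))*(-1/29317) - 20597*(-54012) = (5228/(-12892 + 1575))*(-1/29317) + 1112485164 = (5228/(-11317))*(-1/29317) + 1112485164 = (5228*(-1/11317))*(-1/29317) + 1112485164 = -5228/11317*(-1/29317) + 1112485164 = 5228/331780489 + 1112485164 = 369100871717170424/331780489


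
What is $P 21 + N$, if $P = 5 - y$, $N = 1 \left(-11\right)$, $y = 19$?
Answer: $-305$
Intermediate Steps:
$N = -11$
$P = -14$ ($P = 5 - 19 = -14$)
$P 21 + N = \left(-14\right) 21 - 11 = -294 - 11 = -305$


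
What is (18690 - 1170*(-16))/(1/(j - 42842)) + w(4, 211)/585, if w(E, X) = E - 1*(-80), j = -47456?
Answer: -658719395072/195 ≈ -3.3780e+9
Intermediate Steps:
w(E, X) = 80 + E (w(E, X) = E + 80 = 80 + E)
(18690 - 1170*(-16))/(1/(j - 42842)) + w(4, 211)/585 = (18690 - 1170*(-16))/(1/(-47456 - 42842)) + (80 + 4)/585 = (18690 + 18720)/(1/(-90298)) + 84*(1/585) = 37410/(-1/90298) + 28/195 = 37410*(-90298) + 28/195 = -3378048180 + 28/195 = -658719395072/195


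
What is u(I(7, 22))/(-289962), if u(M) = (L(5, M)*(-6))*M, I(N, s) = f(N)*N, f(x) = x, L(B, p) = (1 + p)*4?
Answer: 9800/48327 ≈ 0.20279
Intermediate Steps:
L(B, p) = 4 + 4*p
I(N, s) = N² (I(N, s) = N*N = N²)
u(M) = M*(-24 - 24*M) (u(M) = ((4 + 4*M)*(-6))*M = (-24 - 24*M)*M = M*(-24 - 24*M))
u(I(7, 22))/(-289962) = -24*7²*(1 + 7²)/(-289962) = -24*49*(1 + 49)*(-1/289962) = -24*49*50*(-1/289962) = -58800*(-1/289962) = 9800/48327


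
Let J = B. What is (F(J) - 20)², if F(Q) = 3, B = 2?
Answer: 289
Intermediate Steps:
J = 2
(F(J) - 20)² = (3 - 20)² = (-17)² = 289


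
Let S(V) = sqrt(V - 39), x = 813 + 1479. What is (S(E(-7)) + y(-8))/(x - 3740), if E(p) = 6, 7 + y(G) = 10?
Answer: -3/1448 - I*sqrt(33)/1448 ≈ -0.0020718 - 0.0039672*I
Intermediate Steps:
y(G) = 3 (y(G) = -7 + 10 = 3)
x = 2292
S(V) = sqrt(-39 + V)
(S(E(-7)) + y(-8))/(x - 3740) = (sqrt(-39 + 6) + 3)/(2292 - 3740) = (sqrt(-33) + 3)/(-1448) = (I*sqrt(33) + 3)*(-1/1448) = (3 + I*sqrt(33))*(-1/1448) = -3/1448 - I*sqrt(33)/1448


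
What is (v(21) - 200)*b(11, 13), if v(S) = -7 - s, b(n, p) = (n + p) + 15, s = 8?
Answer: -8385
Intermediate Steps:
b(n, p) = 15 + n + p
v(S) = -15 (v(S) = -7 - 1*8 = -7 - 8 = -15)
(v(21) - 200)*b(11, 13) = (-15 - 200)*(15 + 11 + 13) = -215*39 = -8385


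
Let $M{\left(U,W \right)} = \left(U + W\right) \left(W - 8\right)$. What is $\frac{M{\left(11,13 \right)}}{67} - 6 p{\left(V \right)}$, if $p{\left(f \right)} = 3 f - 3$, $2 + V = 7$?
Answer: $- \frac{4704}{67} \approx -70.209$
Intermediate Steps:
$V = 5$ ($V = -2 + 7 = 5$)
$p{\left(f \right)} = -3 + 3 f$
$M{\left(U,W \right)} = \left(-8 + W\right) \left(U + W\right)$ ($M{\left(U,W \right)} = \left(U + W\right) \left(-8 + W\right) = \left(-8 + W\right) \left(U + W\right)$)
$\frac{M{\left(11,13 \right)}}{67} - 6 p{\left(V \right)} = \frac{13^{2} - 88 - 104 + 11 \cdot 13}{67} - 6 \left(-3 + 3 \cdot 5\right) = \left(169 - 88 - 104 + 143\right) \frac{1}{67} - 6 \left(-3 + 15\right) = 120 \cdot \frac{1}{67} - 72 = \frac{120}{67} - 72 = - \frac{4704}{67}$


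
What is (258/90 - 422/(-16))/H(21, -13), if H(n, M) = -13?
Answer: -3509/1560 ≈ -2.2494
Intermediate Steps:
(258/90 - 422/(-16))/H(21, -13) = (258/90 - 422/(-16))/(-13) = (258*(1/90) - 422*(-1/16))*(-1/13) = (43/15 + 211/8)*(-1/13) = (3509/120)*(-1/13) = -3509/1560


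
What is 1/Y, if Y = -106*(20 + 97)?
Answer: -1/12402 ≈ -8.0632e-5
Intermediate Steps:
Y = -12402 (Y = -106*117 = -12402)
1/Y = 1/(-12402) = -1/12402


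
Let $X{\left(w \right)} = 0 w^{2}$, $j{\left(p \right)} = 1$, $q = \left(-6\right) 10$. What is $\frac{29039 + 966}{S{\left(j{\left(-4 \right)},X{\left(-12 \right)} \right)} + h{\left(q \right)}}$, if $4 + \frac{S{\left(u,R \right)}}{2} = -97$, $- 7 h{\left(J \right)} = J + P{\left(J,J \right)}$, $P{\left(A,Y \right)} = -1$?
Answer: $- \frac{210035}{1353} \approx -155.24$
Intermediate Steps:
$q = -60$
$X{\left(w \right)} = 0$
$h{\left(J \right)} = \frac{1}{7} - \frac{J}{7}$ ($h{\left(J \right)} = - \frac{J - 1}{7} = - \frac{-1 + J}{7} = \frac{1}{7} - \frac{J}{7}$)
$S{\left(u,R \right)} = -202$ ($S{\left(u,R \right)} = -8 + 2 \left(-97\right) = -8 - 194 = -202$)
$\frac{29039 + 966}{S{\left(j{\left(-4 \right)},X{\left(-12 \right)} \right)} + h{\left(q \right)}} = \frac{29039 + 966}{-202 + \left(\frac{1}{7} - - \frac{60}{7}\right)} = \frac{30005}{-202 + \left(\frac{1}{7} + \frac{60}{7}\right)} = \frac{30005}{-202 + \frac{61}{7}} = \frac{30005}{- \frac{1353}{7}} = 30005 \left(- \frac{7}{1353}\right) = - \frac{210035}{1353}$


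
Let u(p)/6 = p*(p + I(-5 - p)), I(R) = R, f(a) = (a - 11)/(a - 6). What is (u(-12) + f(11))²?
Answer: 129600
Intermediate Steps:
f(a) = (-11 + a)/(-6 + a)
u(p) = -30*p (u(p) = 6*(p*(p + (-5 - p))) = 6*(p*(-5)) = 6*(-5*p) = -30*p)
(u(-12) + f(11))² = (-30*(-12) + (-11 + 11)/(-6 + 11))² = (360 + 0/5)² = (360 + (⅕)*0)² = (360 + 0)² = 360² = 129600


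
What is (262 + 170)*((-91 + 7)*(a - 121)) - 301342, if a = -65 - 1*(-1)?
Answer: 6411938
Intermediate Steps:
a = -64 (a = -65 + 1 = -64)
(262 + 170)*((-91 + 7)*(a - 121)) - 301342 = (262 + 170)*((-91 + 7)*(-64 - 121)) - 301342 = 432*(-84*(-185)) - 301342 = 432*15540 - 301342 = 6713280 - 301342 = 6411938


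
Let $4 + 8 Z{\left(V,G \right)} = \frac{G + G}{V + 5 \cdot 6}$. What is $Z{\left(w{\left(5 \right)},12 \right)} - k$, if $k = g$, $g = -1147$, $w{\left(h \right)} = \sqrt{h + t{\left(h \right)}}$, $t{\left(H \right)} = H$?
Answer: $\frac{204095}{178} - \frac{3 \sqrt{10}}{890} \approx 1146.6$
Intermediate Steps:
$w{\left(h \right)} = \sqrt{2} \sqrt{h}$ ($w{\left(h \right)} = \sqrt{h + h} = \sqrt{2 h} = \sqrt{2} \sqrt{h}$)
$Z{\left(V,G \right)} = - \frac{1}{2} + \frac{G}{4 \left(30 + V\right)}$ ($Z{\left(V,G \right)} = - \frac{1}{2} + \frac{\left(G + G\right) \frac{1}{V + 5 \cdot 6}}{8} = - \frac{1}{2} + \frac{2 G \frac{1}{V + 30}}{8} = - \frac{1}{2} + \frac{2 G \frac{1}{30 + V}}{8} = - \frac{1}{2} + \frac{G}{4 \left(30 + V\right)}$)
$k = -1147$
$Z{\left(w{\left(5 \right)},12 \right)} - k = \frac{-60 + 12 - 2 \sqrt{2} \sqrt{5}}{4 \left(30 + \sqrt{2} \sqrt{5}\right)} - -1147 = \frac{-60 + 12 - 2 \sqrt{10}}{4 \left(30 + \sqrt{10}\right)} + 1147 = \frac{-48 - 2 \sqrt{10}}{4 \left(30 + \sqrt{10}\right)} + 1147 = 1147 + \frac{-48 - 2 \sqrt{10}}{4 \left(30 + \sqrt{10}\right)}$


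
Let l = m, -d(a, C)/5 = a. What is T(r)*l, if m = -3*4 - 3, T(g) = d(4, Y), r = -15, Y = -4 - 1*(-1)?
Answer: 300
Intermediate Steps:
Y = -3 (Y = -4 + 1 = -3)
d(a, C) = -5*a
T(g) = -20 (T(g) = -5*4 = -20)
m = -15 (m = -12 - 3 = -15)
l = -15
T(r)*l = -20*(-15) = 300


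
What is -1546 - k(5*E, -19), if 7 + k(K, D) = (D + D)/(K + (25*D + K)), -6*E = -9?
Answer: -353989/230 ≈ -1539.1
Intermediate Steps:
E = 3/2 (E = -1/6*(-9) = 3/2 ≈ 1.5000)
k(K, D) = -7 + 2*D/(2*K + 25*D) (k(K, D) = -7 + (D + D)/(K + (25*D + K)) = -7 + (2*D)/(K + (K + 25*D)) = -7 + (2*D)/(2*K + 25*D) = -7 + 2*D/(2*K + 25*D))
-1546 - k(5*E, -19) = -1546 - (-173*(-19) - 70*3/2)/(2*(5*(3/2)) + 25*(-19)) = -1546 - (3287 - 14*15/2)/(2*(15/2) - 475) = -1546 - (3287 - 105)/(15 - 475) = -1546 - 3182/(-460) = -1546 - (-1)*3182/460 = -1546 - 1*(-1591/230) = -1546 + 1591/230 = -353989/230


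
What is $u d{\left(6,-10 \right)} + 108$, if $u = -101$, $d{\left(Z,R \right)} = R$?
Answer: $1118$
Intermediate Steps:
$u d{\left(6,-10 \right)} + 108 = \left(-101\right) \left(-10\right) + 108 = 1010 + 108 = 1118$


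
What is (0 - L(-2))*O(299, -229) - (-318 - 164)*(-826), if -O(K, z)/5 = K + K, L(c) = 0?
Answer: -398132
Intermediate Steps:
O(K, z) = -10*K (O(K, z) = -5*(K + K) = -10*K)
(0 - L(-2))*O(299, -229) - (-318 - 164)*(-826) = (0 - 1*0)*(-10*299) - (-318 - 164)*(-826) = (0 + 0)*(-2990) - (-482)*(-826) = 0*(-2990) - 1*398132 = 0 - 398132 = -398132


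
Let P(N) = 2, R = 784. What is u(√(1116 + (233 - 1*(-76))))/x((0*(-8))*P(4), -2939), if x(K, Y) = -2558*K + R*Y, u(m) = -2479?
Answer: 2479/2304176 ≈ 0.0010759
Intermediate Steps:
x(K, Y) = -2558*K + 784*Y
u(√(1116 + (233 - 1*(-76))))/x((0*(-8))*P(4), -2939) = -2479/(-2558*0*(-8)*2 + 784*(-2939)) = -2479/(-0*2 - 2304176) = -2479/(-2558*0 - 2304176) = -2479/(0 - 2304176) = -2479/(-2304176) = -2479*(-1/2304176) = 2479/2304176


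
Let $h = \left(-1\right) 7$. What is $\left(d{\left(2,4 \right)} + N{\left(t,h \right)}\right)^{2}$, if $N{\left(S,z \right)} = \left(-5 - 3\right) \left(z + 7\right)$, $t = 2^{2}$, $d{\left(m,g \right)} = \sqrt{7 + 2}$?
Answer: $9$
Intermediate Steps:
$h = -7$
$d{\left(m,g \right)} = 3$ ($d{\left(m,g \right)} = \sqrt{9} = 3$)
$t = 4$
$N{\left(S,z \right)} = -56 - 8 z$ ($N{\left(S,z \right)} = - 8 \left(7 + z\right) = -56 - 8 z$)
$\left(d{\left(2,4 \right)} + N{\left(t,h \right)}\right)^{2} = \left(3 - 0\right)^{2} = \left(3 + \left(-56 + 56\right)\right)^{2} = \left(3 + 0\right)^{2} = 3^{2} = 9$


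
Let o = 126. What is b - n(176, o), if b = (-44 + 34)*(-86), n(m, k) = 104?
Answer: 756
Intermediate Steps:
b = 860 (b = -10*(-86) = 860)
b - n(176, o) = 860 - 1*104 = 860 - 104 = 756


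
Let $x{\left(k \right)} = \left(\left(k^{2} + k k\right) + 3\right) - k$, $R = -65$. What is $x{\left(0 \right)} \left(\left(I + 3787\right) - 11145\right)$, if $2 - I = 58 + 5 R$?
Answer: $-21267$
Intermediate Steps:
$I = 269$ ($I = 2 - \left(58 + 5 \left(-65\right)\right) = 2 - \left(58 - 325\right) = 2 - -267 = 2 + 267 = 269$)
$x{\left(k \right)} = 3 - k + 2 k^{2}$ ($x{\left(k \right)} = \left(\left(k^{2} + k^{2}\right) + 3\right) - k = \left(2 k^{2} + 3\right) - k = \left(3 + 2 k^{2}\right) - k = 3 - k + 2 k^{2}$)
$x{\left(0 \right)} \left(\left(I + 3787\right) - 11145\right) = \left(3 - 0 + 2 \cdot 0^{2}\right) \left(\left(269 + 3787\right) - 11145\right) = \left(3 + 0 + 2 \cdot 0\right) \left(4056 - 11145\right) = \left(3 + 0 + 0\right) \left(-7089\right) = 3 \left(-7089\right) = -21267$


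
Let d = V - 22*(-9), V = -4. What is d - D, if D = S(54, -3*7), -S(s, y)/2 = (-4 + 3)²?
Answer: 196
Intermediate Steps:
S(s, y) = -2 (S(s, y) = -2*(-4 + 3)² = -2*(-1)² = -2*1 = -2)
D = -2
d = 194 (d = -4 - 22*(-9) = -4 + 198 = 194)
d - D = 194 - 1*(-2) = 194 + 2 = 196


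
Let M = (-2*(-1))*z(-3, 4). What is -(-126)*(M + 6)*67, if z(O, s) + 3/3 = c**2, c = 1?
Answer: 50652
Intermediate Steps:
z(O, s) = 0 (z(O, s) = -1 + 1**2 = -1 + 1 = 0)
M = 0 (M = -2*(-1)*0 = 2*0 = 0)
-(-126)*(M + 6)*67 = -(-126)*(0 + 6)*67 = -(-126)*6*67 = -42*(-18)*67 = 756*67 = 50652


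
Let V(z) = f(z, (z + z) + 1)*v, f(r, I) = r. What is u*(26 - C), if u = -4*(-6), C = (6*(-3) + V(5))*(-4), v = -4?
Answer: -3024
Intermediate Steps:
V(z) = -4*z (V(z) = z*(-4) = -4*z)
C = 152 (C = (6*(-3) - 4*5)*(-4) = (-18 - 20)*(-4) = -38*(-4) = 152)
u = 24
u*(26 - C) = 24*(26 - 1*152) = 24*(26 - 152) = 24*(-126) = -3024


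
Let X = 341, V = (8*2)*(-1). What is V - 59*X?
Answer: -20135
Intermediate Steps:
V = -16 (V = 16*(-1) = -16)
V - 59*X = -16 - 59*341 = -16 - 20119 = -20135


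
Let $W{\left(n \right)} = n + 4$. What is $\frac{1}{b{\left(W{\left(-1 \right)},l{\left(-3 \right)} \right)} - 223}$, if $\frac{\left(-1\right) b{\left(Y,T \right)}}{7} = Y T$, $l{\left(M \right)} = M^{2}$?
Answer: $- \frac{1}{412} \approx -0.0024272$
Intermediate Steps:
$W{\left(n \right)} = 4 + n$
$b{\left(Y,T \right)} = - 7 T Y$ ($b{\left(Y,T \right)} = - 7 Y T = - 7 T Y$)
$\frac{1}{b{\left(W{\left(-1 \right)},l{\left(-3 \right)} \right)} - 223} = \frac{1}{- 7 \left(-3\right)^{2} \left(4 - 1\right) - 223} = \frac{1}{\left(-7\right) 9 \cdot 3 - 223} = \frac{1}{-189 - 223} = \frac{1}{-412} = - \frac{1}{412}$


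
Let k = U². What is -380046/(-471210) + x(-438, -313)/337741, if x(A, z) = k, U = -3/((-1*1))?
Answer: 21393559496/26524489435 ≈ 0.80656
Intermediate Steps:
U = 3 (U = -3/(-1) = -3*(-1) = 3)
k = 9 (k = 3² = 9)
x(A, z) = 9
-380046/(-471210) + x(-438, -313)/337741 = -380046/(-471210) + 9/337741 = -380046*(-1/471210) + 9*(1/337741) = 63341/78535 + 9/337741 = 21393559496/26524489435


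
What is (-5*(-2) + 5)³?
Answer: 3375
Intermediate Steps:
(-5*(-2) + 5)³ = (10 + 5)³ = 15³ = 3375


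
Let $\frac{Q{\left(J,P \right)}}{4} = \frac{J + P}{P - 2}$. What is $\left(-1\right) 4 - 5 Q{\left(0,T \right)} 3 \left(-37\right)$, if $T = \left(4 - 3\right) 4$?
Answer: $-17760$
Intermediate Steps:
$T = 4$ ($T = 1 \cdot 4 = 4$)
$Q{\left(J,P \right)} = \frac{4 \left(J + P\right)}{-2 + P}$ ($Q{\left(J,P \right)} = 4 \frac{J + P}{P - 2} = 4 \frac{J + P}{-2 + P} = \frac{4 \left(J + P\right)}{-2 + P}$)
$\left(-1\right) 4 - 5 Q{\left(0,T \right)} 3 \left(-37\right) = \left(-1\right) 4 - 5 \frac{4 \left(0 + 4\right)}{-2 + 4} \cdot 3 \left(-37\right) = - 4 - 5 \cdot 4 \cdot \frac{1}{2} \cdot 4 \cdot 3 \left(-37\right) = - 4 \left(-5\right) 8 \cdot 3 \left(-37\right) = - 4 \left(\left(-40\right) 3\right) \left(-37\right) = \left(-4\right) \left(-120\right) \left(-37\right) = 480 \left(-37\right) = -17760$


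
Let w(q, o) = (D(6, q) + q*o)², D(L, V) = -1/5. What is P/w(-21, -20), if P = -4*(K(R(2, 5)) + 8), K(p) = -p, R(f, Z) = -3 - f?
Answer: -1300/4405801 ≈ -0.00029507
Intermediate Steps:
D(L, V) = -⅕ (D(L, V) = -1*⅕ = -⅕)
P = -52 (P = -4*(-(-3 - 1*2) + 8) = -4*(-(-3 - 2) + 8) = -4*(-1*(-5) + 8) = -4*(5 + 8) = -4*13 = -52)
w(q, o) = (-⅕ + o*q)² (w(q, o) = (-⅕ + q*o)² = (-⅕ + o*q)²)
P/w(-21, -20) = -52*25/(-1 + 5*(-20)*(-21))² = -52*25/(-1 + 2100)² = -52/((1/25)*2099²) = -52/((1/25)*4405801) = -52/4405801/25 = -52*25/4405801 = -1300/4405801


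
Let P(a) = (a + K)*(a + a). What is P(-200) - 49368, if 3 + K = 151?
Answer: -28568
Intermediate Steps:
K = 148 (K = -3 + 151 = 148)
P(a) = 2*a*(148 + a) (P(a) = (a + 148)*(a + a) = (148 + a)*(2*a) = 2*a*(148 + a))
P(-200) - 49368 = 2*(-200)*(148 - 200) - 49368 = 2*(-200)*(-52) - 49368 = 20800 - 49368 = -28568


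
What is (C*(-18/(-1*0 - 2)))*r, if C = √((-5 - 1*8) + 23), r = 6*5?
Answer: 270*√10 ≈ 853.81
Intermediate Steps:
r = 30
C = √10 (C = √((-5 - 8) + 23) = √(-13 + 23) = √10 ≈ 3.1623)
(C*(-18/(-1*0 - 2)))*r = (√10*(-18/(-1*0 - 2)))*30 = (√10*(-18/(0 - 2)))*30 = (√10*(-18/(-2)))*30 = (√10*(-18*(-½)))*30 = (√10*9)*30 = (9*√10)*30 = 270*√10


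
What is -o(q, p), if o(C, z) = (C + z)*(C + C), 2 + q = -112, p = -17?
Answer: -29868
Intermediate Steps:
q = -114 (q = -2 - 112 = -114)
o(C, z) = 2*C*(C + z) (o(C, z) = (C + z)*(2*C) = 2*C*(C + z))
-o(q, p) = -2*(-114)*(-114 - 17) = -2*(-114)*(-131) = -1*29868 = -29868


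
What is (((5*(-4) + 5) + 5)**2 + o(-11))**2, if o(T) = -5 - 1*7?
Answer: 7744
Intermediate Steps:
o(T) = -12 (o(T) = -5 - 7 = -12)
(((5*(-4) + 5) + 5)**2 + o(-11))**2 = (((5*(-4) + 5) + 5)**2 - 12)**2 = (((-20 + 5) + 5)**2 - 12)**2 = ((-15 + 5)**2 - 12)**2 = ((-10)**2 - 12)**2 = (100 - 12)**2 = 88**2 = 7744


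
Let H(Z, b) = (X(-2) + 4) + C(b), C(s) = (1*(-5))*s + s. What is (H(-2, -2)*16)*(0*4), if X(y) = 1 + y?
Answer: 0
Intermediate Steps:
C(s) = -4*s (C(s) = -5*s + s = -4*s)
H(Z, b) = 3 - 4*b (H(Z, b) = ((1 - 2) + 4) - 4*b = (-1 + 4) - 4*b = 3 - 4*b)
(H(-2, -2)*16)*(0*4) = ((3 - 4*(-2))*16)*(0*4) = ((3 + 8)*16)*0 = (11*16)*0 = 176*0 = 0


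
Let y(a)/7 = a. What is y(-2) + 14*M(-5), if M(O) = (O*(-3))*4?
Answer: 826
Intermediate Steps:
M(O) = -12*O (M(O) = -3*O*4 = -12*O)
y(a) = 7*a
y(-2) + 14*M(-5) = 7*(-2) + 14*(-12*(-5)) = -14 + 14*60 = -14 + 840 = 826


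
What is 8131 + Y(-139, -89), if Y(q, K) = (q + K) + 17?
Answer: 7920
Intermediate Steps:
Y(q, K) = 17 + K + q (Y(q, K) = (K + q) + 17 = 17 + K + q)
8131 + Y(-139, -89) = 8131 + (17 - 89 - 139) = 8131 - 211 = 7920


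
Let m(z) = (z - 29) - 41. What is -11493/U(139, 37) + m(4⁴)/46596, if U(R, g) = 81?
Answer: -9916903/69894 ≈ -141.88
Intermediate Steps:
m(z) = -70 + z (m(z) = (-29 + z) - 41 = -70 + z)
-11493/U(139, 37) + m(4⁴)/46596 = -11493/81 + (-70 + 4⁴)/46596 = -11493*1/81 + (-70 + 256)*(1/46596) = -1277/9 + 186*(1/46596) = -1277/9 + 31/7766 = -9916903/69894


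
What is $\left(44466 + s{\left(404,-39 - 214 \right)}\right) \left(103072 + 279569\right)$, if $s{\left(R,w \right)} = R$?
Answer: $17169101670$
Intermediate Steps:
$\left(44466 + s{\left(404,-39 - 214 \right)}\right) \left(103072 + 279569\right) = \left(44466 + 404\right) \left(103072 + 279569\right) = 44870 \cdot 382641 = 17169101670$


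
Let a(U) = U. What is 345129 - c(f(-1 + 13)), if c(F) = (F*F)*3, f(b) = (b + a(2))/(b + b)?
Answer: 16566143/48 ≈ 3.4513e+5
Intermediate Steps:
f(b) = (2 + b)/(2*b) (f(b) = (b + 2)/(b + b) = (2 + b)/((2*b)) = (2 + b)*(1/(2*b)) = (2 + b)/(2*b))
c(F) = 3*F**2 (c(F) = F**2*3 = 3*F**2)
345129 - c(f(-1 + 13)) = 345129 - 3*((2 + (-1 + 13))/(2*(-1 + 13)))**2 = 345129 - 3*((1/2)*(2 + 12)/12)**2 = 345129 - 3*((1/2)*(1/12)*14)**2 = 345129 - 3*(7/12)**2 = 345129 - 3*49/144 = 345129 - 1*49/48 = 345129 - 49/48 = 16566143/48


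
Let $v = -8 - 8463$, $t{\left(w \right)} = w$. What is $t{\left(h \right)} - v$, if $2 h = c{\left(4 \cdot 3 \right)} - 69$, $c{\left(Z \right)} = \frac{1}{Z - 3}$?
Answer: $\frac{75929}{9} \approx 8436.6$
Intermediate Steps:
$c{\left(Z \right)} = \frac{1}{-3 + Z}$
$h = - \frac{310}{9}$ ($h = \frac{\frac{1}{-3 + 4 \cdot 3} - 69}{2} = \frac{\frac{1}{-3 + 12} - 69}{2} = \frac{\frac{1}{9} - 69}{2} = \frac{1}{2} \left(- \frac{620}{9}\right) = - \frac{310}{9} \approx -34.444$)
$v = -8471$ ($v = -8 - 8463 = -8471$)
$t{\left(h \right)} - v = - \frac{310}{9} - -8471 = - \frac{310}{9} + 8471 = \frac{75929}{9}$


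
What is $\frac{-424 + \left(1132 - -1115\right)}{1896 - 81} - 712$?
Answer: $- \frac{1290457}{1815} \approx -711.0$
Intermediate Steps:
$\frac{-424 + \left(1132 - -1115\right)}{1896 - 81} - 712 = \frac{-424 + \left(1132 + 1115\right)}{1815} - 712 = \left(-424 + 2247\right) \frac{1}{1815} - 712 = 1823 \cdot \frac{1}{1815} - 712 = \frac{1823}{1815} - 712 = - \frac{1290457}{1815}$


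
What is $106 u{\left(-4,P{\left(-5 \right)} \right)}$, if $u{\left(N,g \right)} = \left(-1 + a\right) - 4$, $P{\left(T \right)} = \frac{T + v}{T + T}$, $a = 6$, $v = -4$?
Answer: $106$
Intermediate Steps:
$P{\left(T \right)} = \frac{-4 + T}{2 T}$ ($P{\left(T \right)} = \frac{T - 4}{T + T} = \frac{-4 + T}{2 T}$)
$u{\left(N,g \right)} = 1$ ($u{\left(N,g \right)} = \left(-1 + 6\right) - 4 = 5 - 4 = 1$)
$106 u{\left(-4,P{\left(-5 \right)} \right)} = 106 \cdot 1 = 106$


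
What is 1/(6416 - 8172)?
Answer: -1/1756 ≈ -0.00056948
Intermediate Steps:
1/(6416 - 8172) = 1/(-1756) = -1/1756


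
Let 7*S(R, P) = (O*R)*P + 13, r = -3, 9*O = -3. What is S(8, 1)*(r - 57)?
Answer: -620/7 ≈ -88.571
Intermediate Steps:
O = -1/3 (O = (1/9)*(-3) = -1/3 ≈ -0.33333)
S(R, P) = 13/7 - P*R/21 (S(R, P) = ((-R/3)*P + 13)/7 = (-P*R/3 + 13)/7 = (13 - P*R/3)/7 = 13/7 - P*R/21)
S(8, 1)*(r - 57) = (13/7 - 1/21*1*8)*(-3 - 57) = (13/7 - 8/21)*(-60) = (31/21)*(-60) = -620/7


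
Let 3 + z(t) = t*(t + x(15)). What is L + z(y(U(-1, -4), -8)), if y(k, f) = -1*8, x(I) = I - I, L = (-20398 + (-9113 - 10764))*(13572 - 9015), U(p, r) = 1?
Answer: -183533114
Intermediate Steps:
L = -183533175 (L = (-20398 - 19877)*4557 = -40275*4557 = -183533175)
x(I) = 0
y(k, f) = -8
z(t) = -3 + t² (z(t) = -3 + t*(t + 0) = -3 + t*t = -3 + t²)
L + z(y(U(-1, -4), -8)) = -183533175 + (-3 + (-8)²) = -183533175 + (-3 + 64) = -183533175 + 61 = -183533114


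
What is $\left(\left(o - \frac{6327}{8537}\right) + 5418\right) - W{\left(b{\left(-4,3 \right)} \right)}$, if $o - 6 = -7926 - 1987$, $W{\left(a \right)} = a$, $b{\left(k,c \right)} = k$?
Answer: $- \frac{38294772}{8537} \approx -4485.7$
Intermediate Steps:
$o = -9907$ ($o = 6 - 9913 = -9907$)
$\left(\left(o - \frac{6327}{8537}\right) + 5418\right) - W{\left(b{\left(-4,3 \right)} \right)} = \left(\left(-9907 - \frac{6327}{8537}\right) + 5418\right) - -4 = \left(\left(-9907 - \frac{6327}{8537}\right) + 5418\right) + 4 = \left(- \frac{84582386}{8537} + 5418\right) + 4 = - \frac{38328920}{8537} + 4 = - \frac{38294772}{8537}$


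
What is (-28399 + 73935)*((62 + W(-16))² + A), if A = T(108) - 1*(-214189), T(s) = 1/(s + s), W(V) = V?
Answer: 265940946652/27 ≈ 9.8497e+9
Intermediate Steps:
T(s) = 1/(2*s)
A = 46264825/216 (A = (½)/108 - 1*(-214189) = (½)*(1/108) + 214189 = 1/216 + 214189 = 46264825/216 ≈ 2.1419e+5)
(-28399 + 73935)*((62 + W(-16))² + A) = (-28399 + 73935)*((62 - 16)² + 46264825/216) = 45536*(46² + 46264825/216) = 45536*(2116 + 46264825/216) = 45536*(46721881/216) = 265940946652/27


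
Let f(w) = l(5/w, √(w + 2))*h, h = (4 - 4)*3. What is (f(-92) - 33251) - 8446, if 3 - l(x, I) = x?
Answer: -41697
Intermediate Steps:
l(x, I) = 3 - x
h = 0 (h = 0*3 = 0)
f(w) = 0 (f(w) = (3 - 5/w)*0 = 0)
(f(-92) - 33251) - 8446 = (0 - 33251) - 8446 = -33251 - 8446 = -41697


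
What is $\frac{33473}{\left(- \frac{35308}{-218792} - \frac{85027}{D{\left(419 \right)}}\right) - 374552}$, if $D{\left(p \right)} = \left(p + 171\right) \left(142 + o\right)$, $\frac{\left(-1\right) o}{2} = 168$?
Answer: $- \frac{14968965599060}{167497459673921} \approx -0.089368$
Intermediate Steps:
$o = -336$ ($o = \left(-2\right) 168 = -336$)
$D{\left(p \right)} = -33174 - 194 p$ ($D{\left(p \right)} = \left(p + 171\right) \left(142 - 336\right) = \left(171 + p\right) \left(-194\right) = -33174 - 194 p$)
$\frac{33473}{\left(- \frac{35308}{-218792} - \frac{85027}{D{\left(419 \right)}}\right) - 374552} = \frac{33473}{\left(- \frac{35308}{-218792} - \frac{85027}{-33174 - 81286}\right) - 374552} = \frac{33473}{\left(\left(-35308\right) \left(- \frac{1}{218792}\right) - \frac{85027}{-33174 - 81286}\right) - 374552} = \frac{33473}{\left(\frac{1261}{7814} - \frac{85027}{-114460}\right) - 374552} = \frac{33473}{\left(\frac{1261}{7814} - - \frac{85027}{114460}\right) - 374552} = \frac{33473}{\left(\frac{1261}{7814} + \frac{85027}{114460}\right) - 374552} = \frac{33473}{\frac{404367519}{447195220} - 374552} = \frac{33473}{- \frac{167497459673921}{447195220}} = 33473 \left(- \frac{447195220}{167497459673921}\right) = - \frac{14968965599060}{167497459673921}$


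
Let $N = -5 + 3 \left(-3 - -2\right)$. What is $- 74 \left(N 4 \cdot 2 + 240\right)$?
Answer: $-13024$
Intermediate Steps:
$N = -8$ ($N = -5 + 3 \left(-3 + 2\right) = -5 + 3 \left(-1\right) = -5 - 3 = -8$)
$- 74 \left(N 4 \cdot 2 + 240\right) = - 74 \left(\left(-8\right) 4 \cdot 2 + 240\right) = - 74 \left(\left(-32\right) 2 + 240\right) = - 74 \left(-64 + 240\right) = \left(-74\right) 176 = -13024$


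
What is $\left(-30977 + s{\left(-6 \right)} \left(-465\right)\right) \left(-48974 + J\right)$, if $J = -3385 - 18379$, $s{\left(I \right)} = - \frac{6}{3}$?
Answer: $2125464686$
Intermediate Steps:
$s{\left(I \right)} = -2$ ($s{\left(I \right)} = \left(-6\right) \frac{1}{3} = -2$)
$J = -21764$ ($J = -3385 - 18379 = -21764$)
$\left(-30977 + s{\left(-6 \right)} \left(-465\right)\right) \left(-48974 + J\right) = \left(-30977 - -930\right) \left(-48974 - 21764\right) = \left(-30977 + 930\right) \left(-70738\right) = \left(-30047\right) \left(-70738\right) = 2125464686$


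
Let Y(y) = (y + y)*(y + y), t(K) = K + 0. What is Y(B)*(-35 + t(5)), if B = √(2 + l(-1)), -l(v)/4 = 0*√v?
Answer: -240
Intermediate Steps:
l(v) = 0 (l(v) = -0*√v = -4*0 = 0)
B = √2 (B = √(2 + 0) = √2 ≈ 1.4142)
t(K) = K
Y(y) = 4*y² (Y(y) = (2*y)*(2*y) = 4*y²)
Y(B)*(-35 + t(5)) = (4*(√2)²)*(-35 + 5) = (4*2)*(-30) = 8*(-30) = -240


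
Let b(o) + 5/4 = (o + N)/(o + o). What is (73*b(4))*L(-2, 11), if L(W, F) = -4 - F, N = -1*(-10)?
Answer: -1095/2 ≈ -547.50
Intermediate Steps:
N = 10
b(o) = -5/4 + (10 + o)/(2*o) (b(o) = -5/4 + (o + 10)/(o + o) = -5/4 + (10 + o)/((2*o)) = -5/4 + (10 + o)*(1/(2*o)) = -5/4 + (10 + o)/(2*o))
(73*b(4))*L(-2, 11) = (73*(-3/4 + 5/4))*(-4 - 1*11) = (73*(-3/4 + 5*(1/4)))*(-4 - 11) = (73*(-3/4 + 5/4))*(-15) = (73*(1/2))*(-15) = (73/2)*(-15) = -1095/2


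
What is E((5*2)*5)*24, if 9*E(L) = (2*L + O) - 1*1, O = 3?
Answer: 272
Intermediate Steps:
E(L) = 2/9 + 2*L/9 (E(L) = ((2*L + 3) - 1*1)/9 = ((3 + 2*L) - 1)/9 = (2 + 2*L)/9 = 2/9 + 2*L/9)
E((5*2)*5)*24 = (2/9 + 2*((5*2)*5)/9)*24 = (2/9 + 2*(10*5)/9)*24 = (2/9 + (2/9)*50)*24 = (2/9 + 100/9)*24 = (34/3)*24 = 272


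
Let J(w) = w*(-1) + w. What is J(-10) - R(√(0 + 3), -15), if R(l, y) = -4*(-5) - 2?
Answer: -18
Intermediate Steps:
J(w) = 0 (J(w) = -w + w = 0)
R(l, y) = 18 (R(l, y) = 20 - 2 = 18)
J(-10) - R(√(0 + 3), -15) = 0 - 1*18 = 0 - 18 = -18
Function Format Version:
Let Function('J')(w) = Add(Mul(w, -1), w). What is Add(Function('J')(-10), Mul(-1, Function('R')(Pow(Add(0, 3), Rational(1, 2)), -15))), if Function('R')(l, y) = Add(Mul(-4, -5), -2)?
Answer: -18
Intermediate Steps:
Function('J')(w) = 0 (Function('J')(w) = Add(Mul(-1, w), w) = 0)
Function('R')(l, y) = 18 (Function('R')(l, y) = Add(20, -2) = 18)
Add(Function('J')(-10), Mul(-1, Function('R')(Pow(Add(0, 3), Rational(1, 2)), -15))) = Add(0, Mul(-1, 18)) = Add(0, -18) = -18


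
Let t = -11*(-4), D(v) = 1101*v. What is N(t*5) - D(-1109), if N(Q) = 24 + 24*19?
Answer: 1221489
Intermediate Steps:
t = 44
N(Q) = 480 (N(Q) = 24 + 456 = 480)
N(t*5) - D(-1109) = 480 - 1101*(-1109) = 480 - 1*(-1221009) = 480 + 1221009 = 1221489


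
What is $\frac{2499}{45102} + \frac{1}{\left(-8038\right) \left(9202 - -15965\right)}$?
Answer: $\frac{42127377296}{760315782441} \approx 0.055408$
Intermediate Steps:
$\frac{2499}{45102} + \frac{1}{\left(-8038\right) \left(9202 - -15965\right)} = 2499 \cdot \frac{1}{45102} - \frac{1}{8038 \left(9202 + 15965\right)} = \frac{833}{15034} - \frac{1}{8038 \cdot 25167} = \frac{833}{15034} - \frac{1}{202292346} = \frac{42127377296}{760315782441}$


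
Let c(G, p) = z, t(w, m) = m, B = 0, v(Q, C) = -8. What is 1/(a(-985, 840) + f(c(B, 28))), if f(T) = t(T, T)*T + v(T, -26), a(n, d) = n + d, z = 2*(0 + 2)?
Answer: -1/137 ≈ -0.0072993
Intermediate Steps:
z = 4 (z = 2*2 = 4)
a(n, d) = d + n
c(G, p) = 4
f(T) = -8 + T² (f(T) = T*T - 8 = T² - 8 = -8 + T²)
1/(a(-985, 840) + f(c(B, 28))) = 1/((840 - 985) + (-8 + 4²)) = 1/(-145 + (-8 + 16)) = 1/(-145 + 8) = 1/(-137) = -1/137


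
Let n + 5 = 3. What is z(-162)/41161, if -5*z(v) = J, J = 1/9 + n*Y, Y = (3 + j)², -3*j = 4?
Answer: 49/1852245 ≈ 2.6454e-5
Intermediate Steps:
j = -4/3 (j = -⅓*4 = -4/3 ≈ -1.3333)
Y = 25/9 (Y = (3 - 4/3)² = (5/3)² = 25/9 ≈ 2.7778)
n = -2 (n = -5 + 3 = -2)
J = -49/9 (J = 1/9 - 2*25/9 = ⅑ - 50/9 = -49/9 ≈ -5.4444)
z(v) = 49/45 (z(v) = -⅕*(-49/9) = 49/45)
z(-162)/41161 = (49/45)/41161 = (49/45)*(1/41161) = 49/1852245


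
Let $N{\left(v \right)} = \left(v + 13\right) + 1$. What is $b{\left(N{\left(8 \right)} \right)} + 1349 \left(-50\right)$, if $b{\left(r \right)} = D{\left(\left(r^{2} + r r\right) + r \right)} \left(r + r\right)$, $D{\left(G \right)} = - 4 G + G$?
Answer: $-198130$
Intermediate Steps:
$N{\left(v \right)} = 14 + v$ ($N{\left(v \right)} = \left(13 + v\right) + 1 = 14 + v$)
$D{\left(G \right)} = - 3 G$
$b{\left(r \right)} = 2 r \left(- 6 r^{2} - 3 r\right)$ ($b{\left(r \right)} = - 3 \left(\left(r^{2} + r r\right) + r\right) \left(r + r\right) = - 3 \left(\left(r^{2} + r^{2}\right) + r\right) 2 r = - 3 \left(2 r^{2} + r\right) 2 r = - 3 \left(r + 2 r^{2}\right) 2 r = \left(- 6 r^{2} - 3 r\right) 2 r = 2 r \left(- 6 r^{2} - 3 r\right)$)
$b{\left(N{\left(8 \right)} \right)} + 1349 \left(-50\right) = \left(14 + 8\right)^{2} \left(-6 - 12 \left(14 + 8\right)\right) + 1349 \left(-50\right) = 22^{2} \left(-6 - 264\right) - 67450 = 484 \left(-6 - 264\right) - 67450 = 484 \left(-270\right) - 67450 = -130680 - 67450 = -198130$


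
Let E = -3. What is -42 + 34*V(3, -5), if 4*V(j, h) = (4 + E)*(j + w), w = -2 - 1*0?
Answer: -67/2 ≈ -33.500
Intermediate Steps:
w = -2 (w = -2 + 0 = -2)
V(j, h) = -1/2 + j/4 (V(j, h) = ((4 - 3)*(j - 2))/4 = (1*(-2 + j))/4 = (-2 + j)/4 = -1/2 + j/4)
-42 + 34*V(3, -5) = -42 + 34*(-1/2 + (1/4)*3) = -42 + 34*(-1/2 + 3/4) = -42 + 34*(1/4) = -42 + 17/2 = -67/2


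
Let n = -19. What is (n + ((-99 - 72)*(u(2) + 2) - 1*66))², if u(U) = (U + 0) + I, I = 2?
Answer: 1234321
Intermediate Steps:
u(U) = 2 + U (u(U) = (U + 0) + 2 = U + 2 = 2 + U)
(n + ((-99 - 72)*(u(2) + 2) - 1*66))² = (-19 + ((-99 - 72)*((2 + 2) + 2) - 1*66))² = (-19 + (-171*(4 + 2) - 66))² = (-19 + (-171*6 - 66))² = (-19 + (-1026 - 66))² = (-19 - 1092)² = (-1111)² = 1234321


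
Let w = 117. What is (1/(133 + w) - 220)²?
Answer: 3024890001/62500 ≈ 48398.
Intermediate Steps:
(1/(133 + w) - 220)² = (1/(133 + 117) - 220)² = (1/250 - 220)² = (-54999/250)² = 3024890001/62500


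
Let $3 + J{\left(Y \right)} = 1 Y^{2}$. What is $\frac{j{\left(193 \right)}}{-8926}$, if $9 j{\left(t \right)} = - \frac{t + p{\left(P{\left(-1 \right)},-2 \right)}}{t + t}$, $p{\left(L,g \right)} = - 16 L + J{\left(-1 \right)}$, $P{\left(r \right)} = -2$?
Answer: $\frac{223}{31008924} \approx 7.1915 \cdot 10^{-6}$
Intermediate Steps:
$J{\left(Y \right)} = -3 + Y^{2}$ ($J{\left(Y \right)} = -3 + 1 Y^{2} = -3 + Y^{2}$)
$p{\left(L,g \right)} = -2 - 16 L$ ($p{\left(L,g \right)} = - 16 L - \left(3 - \left(-1\right)^{2}\right) = - 16 L + \left(-3 + 1\right) = - 16 L - 2 = -2 - 16 L$)
$j{\left(t \right)} = - \frac{30 + t}{18 t}$ ($j{\left(t \right)} = \frac{\left(-1\right) \frac{t - -30}{t + t}}{9} = \frac{\left(-1\right) \frac{t + \left(-2 + 32\right)}{2 t}}{9} = \frac{\left(-1\right) \left(t + 30\right) \frac{1}{2 t}}{9} = \frac{\left(-1\right) \left(30 + t\right) \frac{1}{2 t}}{9} = \frac{\left(-1\right) \frac{30 + t}{2 t}}{9} = \frac{\left(- \frac{1}{2}\right) \frac{1}{t} \left(30 + t\right)}{9} = - \frac{30 + t}{18 t}$)
$\frac{j{\left(193 \right)}}{-8926} = \frac{\frac{1}{18} \cdot \frac{1}{193} \left(-30 - 193\right)}{-8926} = \frac{1}{18} \cdot \frac{1}{193} \left(-30 - 193\right) \left(- \frac{1}{8926}\right) = \frac{1}{18} \cdot \frac{1}{193} \left(-223\right) \left(- \frac{1}{8926}\right) = \left(- \frac{223}{3474}\right) \left(- \frac{1}{8926}\right) = \frac{223}{31008924}$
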